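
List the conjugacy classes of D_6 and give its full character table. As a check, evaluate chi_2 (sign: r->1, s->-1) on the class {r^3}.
Conjugacy classes: {e} of size 1, {r^3} of size 1, {r^1, r^5} of size 2, {r^2, r^4} of size 2, {s, sr^2, ...} of size 3, {sr, sr^3, ...} of size 3.
Character table:
  irrep \ class              {e} (size 1)  {r^3} (size 1)  {r^1, r^5} (size 2)  {r^2, r^4} (size 2)  {s, sr^2, ...} (size 3)  {sr, sr^3, ...} (size 3)
  chi_1 (triv)               1             1               1                    1                    1                        1                       
  chi_2 (sign: r->1, s->-1)  1             1               1                    1                    -1                       -1                      
  chi_3 (r->-1, s->1)        1             -1              -1                   1                    1                        -1                      
  chi_4 (r->-1, s->-1)       1             -1              -1                   1                    -1                       1                       
  chi_5 (2d, j=1)            2             -2              1                    -1                   0                        0                       
  chi_6 (2d, j=2)            2             2               -1                   -1                   0                        0                       

Spot check: chi_2 (sign: r->1, s->-1) on {r^3} = 1.

Explanation: D_6 has order 2*6 = 12 with 6 conjugacy classes, hence 6 irreducibles. Sum of squared dims 1 + 1 + 1 + 1 + 4 + 4 = 12 = |G|. Linear characters come from the abelianisation; the 2-dimensional irreps have character r^k -> 2*cos(2*pi*j*k/6), reflections -> 0.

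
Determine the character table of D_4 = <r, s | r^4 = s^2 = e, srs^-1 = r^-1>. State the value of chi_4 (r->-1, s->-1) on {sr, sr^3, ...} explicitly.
Conjugacy classes: {e} of size 1, {r^2} of size 1, {r^1, r^3} of size 2, {s, sr^2, ...} of size 2, {sr, sr^3, ...} of size 2.
Character table:
  irrep \ class              {e} (size 1)  {r^2} (size 1)  {r^1, r^3} (size 2)  {s, sr^2, ...} (size 2)  {sr, sr^3, ...} (size 2)
  chi_1 (triv)               1             1               1                    1                        1                       
  chi_2 (sign: r->1, s->-1)  1             1               1                    -1                       -1                      
  chi_3 (r->-1, s->1)        1             1               -1                   1                        -1                      
  chi_4 (r->-1, s->-1)       1             1               -1                   -1                       1                       
  chi_5 (2d, j=1)            2             -2              0                    0                        0                       

Spot check: chi_4 (r->-1, s->-1) on {sr, sr^3, ...} = 1.

Argument: D_4 has order 2*4 = 8 with 5 conjugacy classes, hence 5 irreducibles. Sum of squared dims 1 + 1 + 1 + 1 + 4 = 8 = |G|. Linear characters come from the abelianisation; the 2-dimensional irreps have character r^k -> 2*cos(2*pi*j*k/4), reflections -> 0.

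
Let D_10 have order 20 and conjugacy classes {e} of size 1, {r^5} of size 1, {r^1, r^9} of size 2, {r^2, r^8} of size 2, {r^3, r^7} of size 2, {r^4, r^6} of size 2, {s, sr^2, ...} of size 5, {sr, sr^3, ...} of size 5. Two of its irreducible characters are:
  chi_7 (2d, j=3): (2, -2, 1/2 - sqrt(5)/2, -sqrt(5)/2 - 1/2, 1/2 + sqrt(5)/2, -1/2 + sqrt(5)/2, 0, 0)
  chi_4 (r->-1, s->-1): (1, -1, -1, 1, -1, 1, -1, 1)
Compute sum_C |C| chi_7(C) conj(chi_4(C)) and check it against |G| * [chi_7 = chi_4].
Sum = 0; so <chi_7, chi_4> = 0 (distinct irreducibles are orthogonal).

Proof sketch: Compute term by term over conjugacy classes (|C| * chi_7(C) * conj(chi_4(C))):
  1*(2)*conj(1) + 1*(-2)*conj(-1) + 2*(1/2 - sqrt(5)/2)*conj(-1) + 2*(-sqrt(5)/2 - 1/2)*conj(1) + 2*(1/2 + sqrt(5)/2)*conj(-1) + 2*(-1/2 + sqrt(5)/2)*conj(1) + 5*(0)*conj(-1) + 5*(0)*conj(1)
  = (2) + (2) + (-1 + sqrt(5)) + (-sqrt(5) - 1) + (-sqrt(5) - 1) + (-1 + sqrt(5)) + (0) + (0)
  = 0.
Dividing by |G| = 20 gives 0/20 = 0, matching the row-orthogonality relation <chi_7, chi_4> = [chi_7 = chi_4].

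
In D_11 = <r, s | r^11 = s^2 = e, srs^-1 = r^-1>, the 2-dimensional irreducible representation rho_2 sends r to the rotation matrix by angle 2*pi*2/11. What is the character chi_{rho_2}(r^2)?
chi_{rho_2}(r^2) = 2*cos(2*pi*2*2/11) = -2*cos(3*pi/11)

Why: rho_2(r^2) is rotation by angle 2*pi*2*2/11, whose trace is 2*cos(2*pi*2*2/11) = -2*cos(3*pi/11).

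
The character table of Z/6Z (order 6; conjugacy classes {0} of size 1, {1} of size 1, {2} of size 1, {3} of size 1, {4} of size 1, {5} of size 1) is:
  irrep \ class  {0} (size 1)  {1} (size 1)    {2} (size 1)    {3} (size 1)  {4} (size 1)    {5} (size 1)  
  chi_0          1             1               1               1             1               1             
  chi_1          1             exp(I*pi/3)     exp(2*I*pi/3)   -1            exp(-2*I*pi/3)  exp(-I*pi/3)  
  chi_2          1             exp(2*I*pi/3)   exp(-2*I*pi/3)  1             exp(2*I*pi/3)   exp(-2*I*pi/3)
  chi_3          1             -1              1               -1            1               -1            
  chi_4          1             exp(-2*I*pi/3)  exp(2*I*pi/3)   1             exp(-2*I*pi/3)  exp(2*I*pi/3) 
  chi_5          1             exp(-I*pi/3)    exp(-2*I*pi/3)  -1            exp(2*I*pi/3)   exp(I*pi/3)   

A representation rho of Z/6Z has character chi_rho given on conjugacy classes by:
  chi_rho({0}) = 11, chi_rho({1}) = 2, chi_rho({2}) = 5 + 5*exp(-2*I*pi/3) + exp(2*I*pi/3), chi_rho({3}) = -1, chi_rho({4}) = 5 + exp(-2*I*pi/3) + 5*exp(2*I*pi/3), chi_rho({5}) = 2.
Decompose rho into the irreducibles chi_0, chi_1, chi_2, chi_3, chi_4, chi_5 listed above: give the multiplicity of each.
Multiplicities: chi_0: 3, chi_1: 1, chi_2: 2, chi_3: 2, chi_4: 0, chi_5: 3.

Reasoning: Use <chi_rho, chi> = (1/|G|) sum_C |C| * chi_rho(C) * conj(chi(C)) with |G| = 6 for each irreducible chi in the table:
  <chi_rho, chi_0> = (1/6)[1*(11)*conj(1) + 1*(2)*conj(1) + 1*(5 + 5*exp(-2*I*pi/3) + exp(2*I*pi/3))*conj(1) + 1*(-1)*conj(1) + 1*(5 + exp(-2*I*pi/3) + 5*exp(2*I*pi/3))*conj(1) + 1*(2)*conj(1)]
      = (1/6)[(11) + (2) + (5 + 5*exp(-2*I*pi/3) + exp(2*I*pi/3)) + (-1) + (5 + exp(-2*I*pi/3) + 5*exp(2*I*pi/3)) + (2)] = 18/6 = 3
  <chi_rho, chi_1> = (1/6)[1*(11)*conj(1) + 1*(2)*conj(exp(I*pi/3)) + 1*(5 + 5*exp(-2*I*pi/3) + exp(2*I*pi/3))*conj(exp(2*I*pi/3)) + 1*(-1)*conj(-1) + 1*(5 + exp(-2*I*pi/3) + 5*exp(2*I*pi/3))*conj(exp(-2*I*pi/3)) + 1*(2)*conj(exp(-I*pi/3))]
      = (1/6)[(11) + (1 + 3*exp(-2*I*pi/3) + exp(-I*pi/3) + 2*exp(I*pi/3)) + (-4) + (1) + (-4) + (1 + 2*exp(-I*pi/3) + exp(I*pi/3) + 3*exp(2*I*pi/3))] = 6/6 = 1
  <chi_rho, chi_2> = (1/6)[1*(11)*conj(1) + 1*(2)*conj(exp(2*I*pi/3)) + 1*(5 + 5*exp(-2*I*pi/3) + exp(2*I*pi/3))*conj(exp(-2*I*pi/3)) + 1*(-1)*conj(1) + 1*(5 + exp(-2*I*pi/3) + 5*exp(2*I*pi/3))*conj(exp(2*I*pi/3)) + 1*(2)*conj(exp(-2*I*pi/3))]
      = (1/6)[(11) + (-1 + exp(-2*I*pi/3) + exp(-I*pi/3)) + (5 + exp(-2*I*pi/3) + 5*exp(2*I*pi/3)) + (-1) + (5 + 5*exp(-2*I*pi/3) + exp(2*I*pi/3)) + (-1 + exp(2*I*pi/3) + exp(I*pi/3))] = 12/6 = 2
  <chi_rho, chi_3> = (1/6)[1*(11)*conj(1) + 1*(2)*conj(-1) + 1*(5 + 5*exp(-2*I*pi/3) + exp(2*I*pi/3))*conj(1) + 1*(-1)*conj(-1) + 1*(5 + exp(-2*I*pi/3) + 5*exp(2*I*pi/3))*conj(1) + 1*(2)*conj(-1)]
      = (1/6)[(11) + (-2) + (5 + 5*exp(-2*I*pi/3) + exp(2*I*pi/3)) + (1) + (5 + exp(-2*I*pi/3) + 5*exp(2*I*pi/3)) + (-2)] = 12/6 = 2
  <chi_rho, chi_4> = (1/6)[1*(11)*conj(1) + 1*(2)*conj(exp(-2*I*pi/3)) + 1*(5 + 5*exp(-2*I*pi/3) + exp(2*I*pi/3))*conj(exp(2*I*pi/3)) + 1*(-1)*conj(1) + 1*(5 + exp(-2*I*pi/3) + 5*exp(2*I*pi/3))*conj(exp(-2*I*pi/3)) + 1*(2)*conj(exp(2*I*pi/3))]
      = (1/6)[(11) + (-1 + 2*exp(-2*I*pi/3) + exp(2*I*pi/3) + 3*exp(I*pi/3)) + (-4) + (-1) + (-4) + (-1 + 3*exp(-I*pi/3) + exp(-2*I*pi/3) + 2*exp(2*I*pi/3))] = 0/6 = 0
  <chi_rho, chi_5> = (1/6)[1*(11)*conj(1) + 1*(2)*conj(exp(-I*pi/3)) + 1*(5 + 5*exp(-2*I*pi/3) + exp(2*I*pi/3))*conj(exp(-2*I*pi/3)) + 1*(-1)*conj(-1) + 1*(5 + exp(-2*I*pi/3) + 5*exp(2*I*pi/3))*conj(exp(2*I*pi/3)) + 1*(2)*conj(exp(I*pi/3))]
      = (1/6)[(11) + (1 + exp(2*I*pi/3) + exp(I*pi/3)) + (5 + exp(-2*I*pi/3) + 5*exp(2*I*pi/3)) + (1) + (5 + 5*exp(-2*I*pi/3) + exp(2*I*pi/3)) + (1 + exp(-2*I*pi/3) + exp(-I*pi/3))] = 18/6 = 3
(Exp terms are combined using exp(i*s)*conj(exp(i*t)) = exp(i*(s-t)), and sums of them are collapsed using the identity that for every m > 1 the m distinct m-th roots of unity sum to 0, e.g. 1 + exp(2*I*pi/3) + exp(-2*I*pi/3) = 0.)
Dimension check: dim(rho) = sum (mult * dim) = 3*1 + 1*1 + 2*1 + 2*1 + 0*1 + 3*1 = 11 = chi_rho(e) = 11.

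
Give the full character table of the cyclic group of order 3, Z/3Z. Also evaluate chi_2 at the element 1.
Character table of Z/3Z (irreps indexed chi_0,...,chi_2 with chi_k(m) = zeta_3^(k*m), zeta_3 = exp(2*pi*i/3)):
  irrep \ class  {0} (size 1)  {1} (size 1)    {2} (size 1)  
  chi_0          1             1               1             
  chi_1          1             exp(2*I*pi/3)   exp(-2*I*pi/3)
  chi_2          1             exp(-2*I*pi/3)  exp(2*I*pi/3) 

Spot check: chi_2(1) = zeta_3^(2*1) = zeta_3^2 = exp(-2*I*pi/3).

Solution. Z/3Z is abelian, so all 3 irreducible complex representations are 1-dimensional. They are given by chi_k(m) = zeta_3^(k*m) for k = 0,...,2. Row orthogonality: sum_m chi_k(m) conj(chi_l(m)) = 3 * [k = l].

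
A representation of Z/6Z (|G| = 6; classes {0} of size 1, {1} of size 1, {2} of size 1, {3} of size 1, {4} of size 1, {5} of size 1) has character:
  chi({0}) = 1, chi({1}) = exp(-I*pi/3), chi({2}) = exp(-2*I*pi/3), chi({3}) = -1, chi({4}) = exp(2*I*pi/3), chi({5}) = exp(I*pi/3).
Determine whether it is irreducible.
Irreducible: <chi, chi> = 1.

Why: <chi, chi> = (1/|G|) sum_C |C| * |chi(C)|^2 = (1/6)[1*|1|^2 + 1*|exp(-I*pi/3)|^2 + 1*|exp(-2*I*pi/3)|^2 + 1*|-1|^2 + 1*|exp(2*I*pi/3)|^2 + 1*|exp(I*pi/3)|^2]
  = (1/6)[(1) + (1) + (1) + (1) + (1) + (1)] = 6/6 = 1.
(Exp terms are combined using exp(i*s)*conj(exp(i*t)) = exp(i*(s-t)), and sums of them are collapsed using the identity that for every m > 1 the m distinct m-th roots of unity sum to 0, e.g. 1 + exp(2*I*pi/3) + exp(-2*I*pi/3) = 0.)
A character is irreducible iff <chi, chi> = 1, so this representation is irreducible.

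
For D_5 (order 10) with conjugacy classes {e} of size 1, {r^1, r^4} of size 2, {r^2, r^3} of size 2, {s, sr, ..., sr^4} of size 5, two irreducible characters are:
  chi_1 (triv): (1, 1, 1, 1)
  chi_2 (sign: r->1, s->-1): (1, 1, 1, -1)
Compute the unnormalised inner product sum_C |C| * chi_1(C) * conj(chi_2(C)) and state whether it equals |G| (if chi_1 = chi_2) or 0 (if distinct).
Sum = 0; so <chi_1, chi_2> = 0 (distinct irreducibles are orthogonal).

Why: Compute term by term over conjugacy classes (|C| * chi_1(C) * conj(chi_2(C))):
  1*(1)*conj(1) + 2*(1)*conj(1) + 2*(1)*conj(1) + 5*(1)*conj(-1)
  = (1) + (2) + (2) + (-5)
  = 0.
Dividing by |G| = 10 gives 0/10 = 0, matching the row-orthogonality relation <chi_1, chi_2> = [chi_1 = chi_2].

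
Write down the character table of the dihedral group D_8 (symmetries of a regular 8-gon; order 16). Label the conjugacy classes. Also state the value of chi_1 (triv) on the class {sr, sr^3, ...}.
Conjugacy classes: {e} of size 1, {r^4} of size 1, {r^1, r^7} of size 2, {r^2, r^6} of size 2, {r^3, r^5} of size 2, {s, sr^2, ...} of size 4, {sr, sr^3, ...} of size 4.
Character table:
  irrep \ class              {e} (size 1)  {r^4} (size 1)  {r^1, r^7} (size 2)  {r^2, r^6} (size 2)  {r^3, r^5} (size 2)  {s, sr^2, ...} (size 4)  {sr, sr^3, ...} (size 4)
  chi_1 (triv)               1             1               1                    1                    1                    1                        1                       
  chi_2 (sign: r->1, s->-1)  1             1               1                    1                    1                    -1                       -1                      
  chi_3 (r->-1, s->1)        1             1               -1                   1                    -1                   1                        -1                      
  chi_4 (r->-1, s->-1)       1             1               -1                   1                    -1                   -1                       1                       
  chi_5 (2d, j=1)            2             -2              sqrt(2)              0                    -sqrt(2)             0                        0                       
  chi_6 (2d, j=2)            2             2               0                    -2                   0                    0                        0                       
  chi_7 (2d, j=3)            2             -2              -sqrt(2)             0                    sqrt(2)              0                        0                       

Spot check: chi_1 (triv) on {sr, sr^3, ...} = 1.

Why: D_8 has order 2*8 = 16 with 7 conjugacy classes, hence 7 irreducibles. Sum of squared dims 1 + 1 + 1 + 1 + 4 + 4 + 4 = 16 = |G|. Linear characters come from the abelianisation; the 2-dimensional irreps have character r^k -> 2*cos(2*pi*j*k/8), reflections -> 0.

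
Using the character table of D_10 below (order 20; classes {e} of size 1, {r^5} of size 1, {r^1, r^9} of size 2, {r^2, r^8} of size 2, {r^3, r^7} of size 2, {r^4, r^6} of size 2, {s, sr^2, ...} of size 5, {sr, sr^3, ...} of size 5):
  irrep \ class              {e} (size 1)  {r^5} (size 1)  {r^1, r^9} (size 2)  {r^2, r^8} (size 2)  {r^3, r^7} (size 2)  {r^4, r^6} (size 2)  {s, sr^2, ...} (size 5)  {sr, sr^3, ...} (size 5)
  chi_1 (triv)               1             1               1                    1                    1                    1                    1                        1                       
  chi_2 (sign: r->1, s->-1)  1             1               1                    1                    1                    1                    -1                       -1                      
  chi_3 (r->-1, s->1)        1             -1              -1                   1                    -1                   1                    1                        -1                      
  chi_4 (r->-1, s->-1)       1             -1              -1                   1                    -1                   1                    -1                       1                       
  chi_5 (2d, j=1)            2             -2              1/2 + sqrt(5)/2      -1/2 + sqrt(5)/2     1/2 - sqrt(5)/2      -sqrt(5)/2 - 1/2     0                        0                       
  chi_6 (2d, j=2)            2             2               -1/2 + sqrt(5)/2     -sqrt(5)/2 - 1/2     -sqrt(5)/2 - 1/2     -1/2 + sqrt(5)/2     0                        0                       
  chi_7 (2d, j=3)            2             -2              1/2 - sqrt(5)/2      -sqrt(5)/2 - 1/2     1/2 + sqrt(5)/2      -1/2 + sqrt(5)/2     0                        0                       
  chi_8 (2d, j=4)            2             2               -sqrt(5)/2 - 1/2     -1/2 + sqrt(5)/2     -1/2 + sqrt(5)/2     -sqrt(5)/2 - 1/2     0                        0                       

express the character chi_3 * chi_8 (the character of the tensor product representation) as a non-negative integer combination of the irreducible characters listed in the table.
chi_3 tensor chi_8 = chi_5 (all other irreducibles have multiplicity 0).

Why: The character of a tensor product is the pointwise product (chi_3 * chi_8)(C) = chi_3(C) * chi_8(C):
  {e}: (1)*(2), {r^5}: (-1)*(2), {r^1, r^9}: (-1)*(-sqrt(5)/2 - 1/2), {r^2, r^8}: (1)*(-1/2 + sqrt(5)/2), {r^3, r^7}: (-1)*(-1/2 + sqrt(5)/2), {r^4, r^6}: (1)*(-sqrt(5)/2 - 1/2), {s, sr^2, ...}: (1)*(0), {sr, sr^3, ...}: (-1)*(0)
so (chi_3 * chi_8) takes values
  {e} -> 2, {r^5} -> -2, {r^1, r^9} -> 1/2 + sqrt(5)/2, {r^2, r^8} -> -1/2 + sqrt(5)/2, {r^3, r^7} -> 1/2 - sqrt(5)/2, {r^4, r^6} -> -sqrt(5)/2 - 1/2, {s, sr^2, ...} -> 0, {sr, sr^3, ...} -> 0.
Now take the inner product of this character with each irreducible chi from the table, <chi_3*chi_8, chi> = (1/20) sum_C |C| (chi_3*chi_8)(C) conj(chi(C)):
  <chi_3*chi_8, chi_1> = (1/20)[1*(2)*conj(1) + 1*(-2)*conj(1) + 2*(1/2 + sqrt(5)/2)*conj(1) + 2*(-1/2 + sqrt(5)/2)*conj(1) + 2*(1/2 - sqrt(5)/2)*conj(1) + 2*(-sqrt(5)/2 - 1/2)*conj(1) + 5*(0)*conj(1) + 5*(0)*conj(1)]
      = (1/20)[(2) + (-2) + (1 + sqrt(5)) + (-1 + sqrt(5)) + (1 - sqrt(5)) + (-sqrt(5) - 1) + (0) + (0)] = 0/20 = 0
  <chi_3*chi_8, chi_2> = (1/20)[1*(2)*conj(1) + 1*(-2)*conj(1) + 2*(1/2 + sqrt(5)/2)*conj(1) + 2*(-1/2 + sqrt(5)/2)*conj(1) + 2*(1/2 - sqrt(5)/2)*conj(1) + 2*(-sqrt(5)/2 - 1/2)*conj(1) + 5*(0)*conj(-1) + 5*(0)*conj(-1)]
      = (1/20)[(2) + (-2) + (1 + sqrt(5)) + (-1 + sqrt(5)) + (1 - sqrt(5)) + (-sqrt(5) - 1) + (0) + (0)] = 0/20 = 0
  <chi_3*chi_8, chi_3> = (1/20)[1*(2)*conj(1) + 1*(-2)*conj(-1) + 2*(1/2 + sqrt(5)/2)*conj(-1) + 2*(-1/2 + sqrt(5)/2)*conj(1) + 2*(1/2 - sqrt(5)/2)*conj(-1) + 2*(-sqrt(5)/2 - 1/2)*conj(1) + 5*(0)*conj(1) + 5*(0)*conj(-1)]
      = (1/20)[(2) + (2) + (-sqrt(5) - 1) + (-1 + sqrt(5)) + (-1 + sqrt(5)) + (-sqrt(5) - 1) + (0) + (0)] = 0/20 = 0
  <chi_3*chi_8, chi_4> = (1/20)[1*(2)*conj(1) + 1*(-2)*conj(-1) + 2*(1/2 + sqrt(5)/2)*conj(-1) + 2*(-1/2 + sqrt(5)/2)*conj(1) + 2*(1/2 - sqrt(5)/2)*conj(-1) + 2*(-sqrt(5)/2 - 1/2)*conj(1) + 5*(0)*conj(-1) + 5*(0)*conj(1)]
      = (1/20)[(2) + (2) + (-sqrt(5) - 1) + (-1 + sqrt(5)) + (-1 + sqrt(5)) + (-sqrt(5) - 1) + (0) + (0)] = 0/20 = 0
  <chi_3*chi_8, chi_5> = (1/20)[1*(2)*conj(2) + 1*(-2)*conj(-2) + 2*(1/2 + sqrt(5)/2)*conj(1/2 + sqrt(5)/2) + 2*(-1/2 + sqrt(5)/2)*conj(-1/2 + sqrt(5)/2) + 2*(1/2 - sqrt(5)/2)*conj(1/2 - sqrt(5)/2) + 2*(-sqrt(5)/2 - 1/2)*conj(-sqrt(5)/2 - 1/2) + 5*(0)*conj(0) + 5*(0)*conj(0)]
      = (1/20)[(4) + (4) + (sqrt(5) + 3) + (3 - sqrt(5)) + (3 - sqrt(5)) + (sqrt(5) + 3) + (0) + (0)] = 20/20 = 1
  <chi_3*chi_8, chi_6> = (1/20)[1*(2)*conj(2) + 1*(-2)*conj(2) + 2*(1/2 + sqrt(5)/2)*conj(-1/2 + sqrt(5)/2) + 2*(-1/2 + sqrt(5)/2)*conj(-sqrt(5)/2 - 1/2) + 2*(1/2 - sqrt(5)/2)*conj(-sqrt(5)/2 - 1/2) + 2*(-sqrt(5)/2 - 1/2)*conj(-1/2 + sqrt(5)/2) + 5*(0)*conj(0) + 5*(0)*conj(0)]
      = (1/20)[(4) + (-4) + (2) + (-2) + (2) + (-2) + (0) + (0)] = 0/20 = 0
  <chi_3*chi_8, chi_7> = (1/20)[1*(2)*conj(2) + 1*(-2)*conj(-2) + 2*(1/2 + sqrt(5)/2)*conj(1/2 - sqrt(5)/2) + 2*(-1/2 + sqrt(5)/2)*conj(-sqrt(5)/2 - 1/2) + 2*(1/2 - sqrt(5)/2)*conj(1/2 + sqrt(5)/2) + 2*(-sqrt(5)/2 - 1/2)*conj(-1/2 + sqrt(5)/2) + 5*(0)*conj(0) + 5*(0)*conj(0)]
      = (1/20)[(4) + (4) + (-2) + (-2) + (-2) + (-2) + (0) + (0)] = 0/20 = 0
  <chi_3*chi_8, chi_8> = (1/20)[1*(2)*conj(2) + 1*(-2)*conj(2) + 2*(1/2 + sqrt(5)/2)*conj(-sqrt(5)/2 - 1/2) + 2*(-1/2 + sqrt(5)/2)*conj(-1/2 + sqrt(5)/2) + 2*(1/2 - sqrt(5)/2)*conj(-1/2 + sqrt(5)/2) + 2*(-sqrt(5)/2 - 1/2)*conj(-sqrt(5)/2 - 1/2) + 5*(0)*conj(0) + 5*(0)*conj(0)]
      = (1/20)[(4) + (-4) + (-3 - sqrt(5)) + (3 - sqrt(5)) + (-3 + sqrt(5)) + (sqrt(5) + 3) + (0) + (0)] = 0/20 = 0
Hence the multiplicities are chi_5: 1. Dimension check: dim(chi_3)*dim(chi_8) = 1*2 = 2 and sum (mult * dim) = 1*2 = 2.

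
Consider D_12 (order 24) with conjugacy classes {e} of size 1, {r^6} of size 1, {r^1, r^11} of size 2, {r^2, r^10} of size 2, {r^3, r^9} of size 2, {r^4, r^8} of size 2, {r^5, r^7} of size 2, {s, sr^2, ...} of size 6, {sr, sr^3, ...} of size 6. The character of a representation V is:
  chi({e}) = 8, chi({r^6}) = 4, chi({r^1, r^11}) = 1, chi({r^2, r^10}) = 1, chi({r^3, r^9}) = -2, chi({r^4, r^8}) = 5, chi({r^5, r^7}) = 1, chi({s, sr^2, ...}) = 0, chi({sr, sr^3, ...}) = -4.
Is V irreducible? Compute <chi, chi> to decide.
Not irreducible (reducible): <chi, chi> = 10 > 1.

Working: <chi, chi> = (1/|G|) sum_C |C| * |chi(C)|^2 = (1/24)[1*|8|^2 + 1*|4|^2 + 2*|1|^2 + 2*|1|^2 + 2*|-2|^2 + 2*|5|^2 + 2*|1|^2 + 6*|0|^2 + 6*|-4|^2]
  = (1/24)[(64) + (16) + (2) + (2) + (8) + (50) + (2) + (0) + (96)] = 240/24 = 10.
A character is irreducible iff <chi, chi> = 1, so this representation is reducible.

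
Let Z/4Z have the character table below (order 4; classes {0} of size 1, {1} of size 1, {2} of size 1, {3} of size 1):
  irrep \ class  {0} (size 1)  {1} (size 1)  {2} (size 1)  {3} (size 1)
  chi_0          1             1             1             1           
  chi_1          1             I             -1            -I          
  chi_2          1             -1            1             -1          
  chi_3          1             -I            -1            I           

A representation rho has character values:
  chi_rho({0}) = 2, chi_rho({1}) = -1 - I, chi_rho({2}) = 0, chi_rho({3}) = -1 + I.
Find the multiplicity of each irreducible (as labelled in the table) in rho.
Multiplicities: chi_0: 0, chi_1: 0, chi_2: 1, chi_3: 1.

Working: Use <chi_rho, chi> = (1/|G|) sum_C |C| * chi_rho(C) * conj(chi(C)) with |G| = 4 for each irreducible chi in the table:
  <chi_rho, chi_0> = (1/4)[1*(2)*conj(1) + 1*(-1 - I)*conj(1) + 1*(0)*conj(1) + 1*(-1 + I)*conj(1)]
      = (1/4)[(2) + (-1 - I) + (0) + (-1 + I)] = 0/4 = 0
  <chi_rho, chi_1> = (1/4)[1*(2)*conj(1) + 1*(-1 - I)*conj(I) + 1*(0)*conj(-1) + 1*(-1 + I)*conj(-I)]
      = (1/4)[(2) + (-1 + I) + (0) + (-1 - I)] = 0/4 = 0
  <chi_rho, chi_2> = (1/4)[1*(2)*conj(1) + 1*(-1 - I)*conj(-1) + 1*(0)*conj(1) + 1*(-1 + I)*conj(-1)]
      = (1/4)[(2) + (1 + I) + (0) + (1 - I)] = 4/4 = 1
  <chi_rho, chi_3> = (1/4)[1*(2)*conj(1) + 1*(-1 - I)*conj(-I) + 1*(0)*conj(-1) + 1*(-1 + I)*conj(I)]
      = (1/4)[(2) + (1 - I) + (0) + (1 + I)] = 4/4 = 1
(Exp terms are combined using exp(i*s)*conj(exp(i*t)) = exp(i*(s-t)), and sums of them are collapsed using the identity that for every m > 1 the m distinct m-th roots of unity sum to 0, e.g. 1 + exp(2*I*pi/3) + exp(-2*I*pi/3) = 0.)
Dimension check: dim(rho) = sum (mult * dim) = 0*1 + 0*1 + 1*1 + 1*1 = 2 = chi_rho(e) = 2.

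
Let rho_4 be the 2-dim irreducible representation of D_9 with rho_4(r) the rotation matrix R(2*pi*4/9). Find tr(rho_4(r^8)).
chi_{rho_4}(r^8) = 2*cos(2*pi*4*8/9) = -2*cos(pi/9)

Derivation: rho_4(r^8) is rotation by angle 2*pi*4*8/9, whose trace is 2*cos(2*pi*4*8/9) = -2*cos(pi/9).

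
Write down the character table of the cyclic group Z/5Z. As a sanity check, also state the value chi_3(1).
Character table of Z/5Z (irreps indexed chi_0,...,chi_4 with chi_k(m) = zeta_5^(k*m), zeta_5 = exp(2*pi*i/5)):
  irrep \ class  {0} (size 1)  {1} (size 1)    {2} (size 1)    {3} (size 1)    {4} (size 1)  
  chi_0          1             1               1               1               1             
  chi_1          1             exp(2*I*pi/5)   exp(4*I*pi/5)   exp(-4*I*pi/5)  exp(-2*I*pi/5)
  chi_2          1             exp(4*I*pi/5)   exp(-2*I*pi/5)  exp(2*I*pi/5)   exp(-4*I*pi/5)
  chi_3          1             exp(-4*I*pi/5)  exp(2*I*pi/5)   exp(-2*I*pi/5)  exp(4*I*pi/5) 
  chi_4          1             exp(-2*I*pi/5)  exp(-4*I*pi/5)  exp(4*I*pi/5)   exp(2*I*pi/5) 

Spot check: chi_3(1) = zeta_5^(3*1) = zeta_5^3 = exp(-4*I*pi/5).

Working: Z/5Z is abelian, so all 5 irreducible complex representations are 1-dimensional. They are given by chi_k(m) = zeta_5^(k*m) for k = 0,...,4. Row orthogonality: sum_m chi_k(m) conj(chi_l(m)) = 5 * [k = l].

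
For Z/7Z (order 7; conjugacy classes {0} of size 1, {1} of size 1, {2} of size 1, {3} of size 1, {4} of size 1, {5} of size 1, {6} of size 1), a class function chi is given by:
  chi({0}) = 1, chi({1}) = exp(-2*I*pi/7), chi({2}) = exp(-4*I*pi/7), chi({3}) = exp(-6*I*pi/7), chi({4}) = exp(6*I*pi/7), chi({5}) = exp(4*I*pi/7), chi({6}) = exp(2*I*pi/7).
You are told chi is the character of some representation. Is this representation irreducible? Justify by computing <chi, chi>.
Irreducible: <chi, chi> = 1.

<chi, chi> = (1/|G|) sum_C |C| * |chi(C)|^2 = (1/7)[1*|1|^2 + 1*|exp(-2*I*pi/7)|^2 + 1*|exp(-4*I*pi/7)|^2 + 1*|exp(-6*I*pi/7)|^2 + 1*|exp(6*I*pi/7)|^2 + 1*|exp(4*I*pi/7)|^2 + 1*|exp(2*I*pi/7)|^2]
  = (1/7)[(1) + (1) + (1) + (1) + (1) + (1) + (1)] = 7/7 = 1.
(Exp terms are combined using exp(i*s)*conj(exp(i*t)) = exp(i*(s-t)), and sums of them are collapsed using the identity that for every m > 1 the m distinct m-th roots of unity sum to 0, e.g. 1 + exp(2*I*pi/3) + exp(-2*I*pi/3) = 0.)
A character is irreducible iff <chi, chi> = 1, so this representation is irreducible.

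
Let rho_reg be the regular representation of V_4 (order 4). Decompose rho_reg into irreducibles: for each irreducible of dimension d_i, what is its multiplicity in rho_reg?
Each irreducible V_i of dimension d_i appears with multiplicity d_i, i.e. rho_reg = (direct sum over all irreducibles V_i) d_i V_i. The irreducible dimensions for V_4 are 1, 1, 1, 1: 4 irreducibles of dimension 1, each with multiplicity 1. Total dimension 4*1*1 = 4 = |G|.

Details: General theorem: in the regular representation of a finite group G, each irreducible appears with multiplicity equal to its dimension. Check: dim(rho_reg) = sum d_i^2 = 1 + 1 + 1 + 1 = 4 = |G|.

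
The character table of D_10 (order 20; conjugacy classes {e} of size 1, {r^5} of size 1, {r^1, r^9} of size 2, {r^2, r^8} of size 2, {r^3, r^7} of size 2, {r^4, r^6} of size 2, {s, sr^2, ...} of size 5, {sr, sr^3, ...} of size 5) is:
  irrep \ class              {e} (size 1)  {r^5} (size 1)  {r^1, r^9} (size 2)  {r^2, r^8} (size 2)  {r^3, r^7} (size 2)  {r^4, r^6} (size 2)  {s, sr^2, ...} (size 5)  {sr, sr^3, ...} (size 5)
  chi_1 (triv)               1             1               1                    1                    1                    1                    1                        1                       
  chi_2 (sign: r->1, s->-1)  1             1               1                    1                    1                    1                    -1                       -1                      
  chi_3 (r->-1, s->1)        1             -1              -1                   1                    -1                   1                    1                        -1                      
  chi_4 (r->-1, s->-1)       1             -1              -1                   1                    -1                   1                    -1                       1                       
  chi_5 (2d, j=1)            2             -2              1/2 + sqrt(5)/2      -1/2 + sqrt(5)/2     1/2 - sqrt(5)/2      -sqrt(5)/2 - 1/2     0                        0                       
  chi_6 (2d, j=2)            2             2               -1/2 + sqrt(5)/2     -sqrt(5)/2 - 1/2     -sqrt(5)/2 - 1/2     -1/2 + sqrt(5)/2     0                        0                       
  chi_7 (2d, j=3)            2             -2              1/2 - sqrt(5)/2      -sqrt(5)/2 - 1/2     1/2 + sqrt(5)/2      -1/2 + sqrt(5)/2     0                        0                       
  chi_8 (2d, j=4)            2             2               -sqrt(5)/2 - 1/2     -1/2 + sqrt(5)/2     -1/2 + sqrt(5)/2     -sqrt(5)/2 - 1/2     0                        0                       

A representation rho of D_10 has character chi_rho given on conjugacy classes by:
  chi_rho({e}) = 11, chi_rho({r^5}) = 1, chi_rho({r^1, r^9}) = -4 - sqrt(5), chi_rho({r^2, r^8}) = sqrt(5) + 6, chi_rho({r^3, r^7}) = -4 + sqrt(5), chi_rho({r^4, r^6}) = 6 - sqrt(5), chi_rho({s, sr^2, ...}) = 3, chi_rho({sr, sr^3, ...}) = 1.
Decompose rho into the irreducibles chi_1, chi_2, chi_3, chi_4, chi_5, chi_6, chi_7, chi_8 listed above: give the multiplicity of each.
Multiplicities: chi_1: 2, chi_2: 0, chi_3: 3, chi_4: 2, chi_5: 0, chi_6: 0, chi_7: 0, chi_8: 2.

Derivation: Use <chi_rho, chi> = (1/|G|) sum_C |C| * chi_rho(C) * conj(chi(C)) with |G| = 20 for each irreducible chi in the table:
  <chi_rho, chi_1> = (1/20)[1*(11)*conj(1) + 1*(1)*conj(1) + 2*(-4 - sqrt(5))*conj(1) + 2*(sqrt(5) + 6)*conj(1) + 2*(-4 + sqrt(5))*conj(1) + 2*(6 - sqrt(5))*conj(1) + 5*(3)*conj(1) + 5*(1)*conj(1)]
      = (1/20)[(11) + (1) + (-8 - 2*sqrt(5)) + (2*sqrt(5) + 12) + (-8 + 2*sqrt(5)) + (12 - 2*sqrt(5)) + (15) + (5)] = 40/20 = 2
  <chi_rho, chi_2> = (1/20)[1*(11)*conj(1) + 1*(1)*conj(1) + 2*(-4 - sqrt(5))*conj(1) + 2*(sqrt(5) + 6)*conj(1) + 2*(-4 + sqrt(5))*conj(1) + 2*(6 - sqrt(5))*conj(1) + 5*(3)*conj(-1) + 5*(1)*conj(-1)]
      = (1/20)[(11) + (1) + (-8 - 2*sqrt(5)) + (2*sqrt(5) + 12) + (-8 + 2*sqrt(5)) + (12 - 2*sqrt(5)) + (-15) + (-5)] = 0/20 = 0
  <chi_rho, chi_3> = (1/20)[1*(11)*conj(1) + 1*(1)*conj(-1) + 2*(-4 - sqrt(5))*conj(-1) + 2*(sqrt(5) + 6)*conj(1) + 2*(-4 + sqrt(5))*conj(-1) + 2*(6 - sqrt(5))*conj(1) + 5*(3)*conj(1) + 5*(1)*conj(-1)]
      = (1/20)[(11) + (-1) + (2*sqrt(5) + 8) + (2*sqrt(5) + 12) + (8 - 2*sqrt(5)) + (12 - 2*sqrt(5)) + (15) + (-5)] = 60/20 = 3
  <chi_rho, chi_4> = (1/20)[1*(11)*conj(1) + 1*(1)*conj(-1) + 2*(-4 - sqrt(5))*conj(-1) + 2*(sqrt(5) + 6)*conj(1) + 2*(-4 + sqrt(5))*conj(-1) + 2*(6 - sqrt(5))*conj(1) + 5*(3)*conj(-1) + 5*(1)*conj(1)]
      = (1/20)[(11) + (-1) + (2*sqrt(5) + 8) + (2*sqrt(5) + 12) + (8 - 2*sqrt(5)) + (12 - 2*sqrt(5)) + (-15) + (5)] = 40/20 = 2
  <chi_rho, chi_5> = (1/20)[1*(11)*conj(2) + 1*(1)*conj(-2) + 2*(-4 - sqrt(5))*conj(1/2 + sqrt(5)/2) + 2*(sqrt(5) + 6)*conj(-1/2 + sqrt(5)/2) + 2*(-4 + sqrt(5))*conj(1/2 - sqrt(5)/2) + 2*(6 - sqrt(5))*conj(-sqrt(5)/2 - 1/2) + 5*(3)*conj(0) + 5*(1)*conj(0)]
      = (1/20)[(22) + (-2) + (-5*sqrt(5) - 9) + (-1 + 5*sqrt(5)) + (-9 + 5*sqrt(5)) + (-5*sqrt(5) - 1) + (0) + (0)] = 0/20 = 0
  <chi_rho, chi_6> = (1/20)[1*(11)*conj(2) + 1*(1)*conj(2) + 2*(-4 - sqrt(5))*conj(-1/2 + sqrt(5)/2) + 2*(sqrt(5) + 6)*conj(-sqrt(5)/2 - 1/2) + 2*(-4 + sqrt(5))*conj(-sqrt(5)/2 - 1/2) + 2*(6 - sqrt(5))*conj(-1/2 + sqrt(5)/2) + 5*(3)*conj(0) + 5*(1)*conj(0)]
      = (1/20)[(22) + (2) + (-3*sqrt(5) - 1) + (-7*sqrt(5) - 11) + (-1 + 3*sqrt(5)) + (-11 + 7*sqrt(5)) + (0) + (0)] = 0/20 = 0
  <chi_rho, chi_7> = (1/20)[1*(11)*conj(2) + 1*(1)*conj(-2) + 2*(-4 - sqrt(5))*conj(1/2 - sqrt(5)/2) + 2*(sqrt(5) + 6)*conj(-sqrt(5)/2 - 1/2) + 2*(-4 + sqrt(5))*conj(1/2 + sqrt(5)/2) + 2*(6 - sqrt(5))*conj(-1/2 + sqrt(5)/2) + 5*(3)*conj(0) + 5*(1)*conj(0)]
      = (1/20)[(22) + (-2) + (1 + 3*sqrt(5)) + (-7*sqrt(5) - 11) + (1 - 3*sqrt(5)) + (-11 + 7*sqrt(5)) + (0) + (0)] = 0/20 = 0
  <chi_rho, chi_8> = (1/20)[1*(11)*conj(2) + 1*(1)*conj(2) + 2*(-4 - sqrt(5))*conj(-sqrt(5)/2 - 1/2) + 2*(sqrt(5) + 6)*conj(-1/2 + sqrt(5)/2) + 2*(-4 + sqrt(5))*conj(-1/2 + sqrt(5)/2) + 2*(6 - sqrt(5))*conj(-sqrt(5)/2 - 1/2) + 5*(3)*conj(0) + 5*(1)*conj(0)]
      = (1/20)[(22) + (2) + (9 + 5*sqrt(5)) + (-1 + 5*sqrt(5)) + (9 - 5*sqrt(5)) + (-5*sqrt(5) - 1) + (0) + (0)] = 40/20 = 2
Dimension check: dim(rho) = sum (mult * dim) = 2*1 + 0*1 + 3*1 + 2*1 + 0*2 + 0*2 + 0*2 + 2*2 = 11 = chi_rho(e) = 11.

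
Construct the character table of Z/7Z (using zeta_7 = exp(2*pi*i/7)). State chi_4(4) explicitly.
Character table of Z/7Z (irreps indexed chi_0,...,chi_6 with chi_k(m) = zeta_7^(k*m), zeta_7 = exp(2*pi*i/7)):
  irrep \ class  {0} (size 1)  {1} (size 1)    {2} (size 1)    {3} (size 1)    {4} (size 1)    {5} (size 1)    {6} (size 1)  
  chi_0          1             1               1               1               1               1               1             
  chi_1          1             exp(2*I*pi/7)   exp(4*I*pi/7)   exp(6*I*pi/7)   exp(-6*I*pi/7)  exp(-4*I*pi/7)  exp(-2*I*pi/7)
  chi_2          1             exp(4*I*pi/7)   exp(-6*I*pi/7)  exp(-2*I*pi/7)  exp(2*I*pi/7)   exp(6*I*pi/7)   exp(-4*I*pi/7)
  chi_3          1             exp(6*I*pi/7)   exp(-2*I*pi/7)  exp(4*I*pi/7)   exp(-4*I*pi/7)  exp(2*I*pi/7)   exp(-6*I*pi/7)
  chi_4          1             exp(-6*I*pi/7)  exp(2*I*pi/7)   exp(-4*I*pi/7)  exp(4*I*pi/7)   exp(-2*I*pi/7)  exp(6*I*pi/7) 
  chi_5          1             exp(-4*I*pi/7)  exp(6*I*pi/7)   exp(2*I*pi/7)   exp(-2*I*pi/7)  exp(-6*I*pi/7)  exp(4*I*pi/7) 
  chi_6          1             exp(-2*I*pi/7)  exp(-4*I*pi/7)  exp(-6*I*pi/7)  exp(6*I*pi/7)   exp(4*I*pi/7)   exp(2*I*pi/7) 

Spot check: chi_4(4) = zeta_7^(4*4) = zeta_7^16 = exp(4*I*pi/7).

Justification: Z/7Z is abelian, so all 7 irreducible complex representations are 1-dimensional. They are given by chi_k(m) = zeta_7^(k*m) for k = 0,...,6. Row orthogonality: sum_m chi_k(m) conj(chi_l(m)) = 7 * [k = l].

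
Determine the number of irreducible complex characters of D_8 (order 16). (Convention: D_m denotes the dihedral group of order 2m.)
7

Derivation: The number of irreducible complex representations of a finite group equals its number of conjugacy classes. D_8 has 7 conjugacy classes (n/2 + 3 for n even), so D_8 (order 16) has exactly 7 irreducible complex representations.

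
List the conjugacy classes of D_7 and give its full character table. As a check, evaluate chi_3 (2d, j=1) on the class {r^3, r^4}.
Conjugacy classes: {e} of size 1, {r^1, r^6} of size 2, {r^2, r^5} of size 2, {r^3, r^4} of size 2, {s, sr, ..., sr^6} of size 7.
Character table:
  irrep \ class              {e} (size 1)  {r^1, r^6} (size 2)  {r^2, r^5} (size 2)  {r^3, r^4} (size 2)  {s, sr, ..., sr^6} (size 7)
  chi_1 (triv)               1             1                    1                    1                    1                          
  chi_2 (sign: r->1, s->-1)  1             1                    1                    1                    -1                         
  chi_3 (2d, j=1)            2             2*cos(2*pi/7)        -2*cos(3*pi/7)       -2*cos(pi/7)         0                          
  chi_4 (2d, j=2)            2             -2*cos(3*pi/7)       -2*cos(pi/7)         2*cos(2*pi/7)        0                          
  chi_5 (2d, j=3)            2             -2*cos(pi/7)         2*cos(2*pi/7)        -2*cos(3*pi/7)       0                          

Spot check: chi_3 (2d, j=1) on {r^3, r^4} = -2*cos(pi/7).

Solution. D_7 has order 2*7 = 14 with 5 conjugacy classes, hence 5 irreducibles. Sum of squared dims 1 + 1 + 4 + 4 + 4 = 14 = |G|. Linear characters come from the abelianisation; the 2-dimensional irreps have character r^k -> 2*cos(2*pi*j*k/7), reflections -> 0.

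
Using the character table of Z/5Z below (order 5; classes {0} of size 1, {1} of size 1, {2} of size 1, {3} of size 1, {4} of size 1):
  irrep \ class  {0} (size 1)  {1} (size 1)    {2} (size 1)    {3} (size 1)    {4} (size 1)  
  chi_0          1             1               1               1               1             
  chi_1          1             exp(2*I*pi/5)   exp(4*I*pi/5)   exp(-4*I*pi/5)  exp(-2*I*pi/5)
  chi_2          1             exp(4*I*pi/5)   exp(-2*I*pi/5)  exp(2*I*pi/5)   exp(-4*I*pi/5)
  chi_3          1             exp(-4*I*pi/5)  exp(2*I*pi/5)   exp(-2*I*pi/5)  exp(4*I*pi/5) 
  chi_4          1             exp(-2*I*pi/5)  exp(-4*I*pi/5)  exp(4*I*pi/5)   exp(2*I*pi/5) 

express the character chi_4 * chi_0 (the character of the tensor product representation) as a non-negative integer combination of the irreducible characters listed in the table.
chi_4 tensor chi_0 = chi_4 (all other irreducibles have multiplicity 0).

Argument: The character of a tensor product is the pointwise product (chi_4 * chi_0)(C) = chi_4(C) * chi_0(C):
  {0}: (1)*(1), {1}: (exp(-2*I*pi/5))*(1), {2}: (exp(-4*I*pi/5))*(1), {3}: (exp(4*I*pi/5))*(1), {4}: (exp(2*I*pi/5))*(1)
so (chi_4 * chi_0) takes values
  {0} -> 1, {1} -> exp(-2*I*pi/5), {2} -> exp(-4*I*pi/5), {3} -> exp(4*I*pi/5), {4} -> exp(2*I*pi/5).
Now take the inner product of this character with each irreducible chi from the table, <chi_4*chi_0, chi> = (1/5) sum_C |C| (chi_4*chi_0)(C) conj(chi(C)):
  <chi_4*chi_0, chi_0> = (1/5)[1*(1)*conj(1) + 1*(exp(-2*I*pi/5))*conj(1) + 1*(exp(-4*I*pi/5))*conj(1) + 1*(exp(4*I*pi/5))*conj(1) + 1*(exp(2*I*pi/5))*conj(1)]
      = (1/5)[(1) + (exp(-2*I*pi/5)) + (exp(-4*I*pi/5)) + (exp(4*I*pi/5)) + (exp(2*I*pi/5))] = 0/5 = 0
  <chi_4*chi_0, chi_1> = (1/5)[1*(1)*conj(1) + 1*(exp(-2*I*pi/5))*conj(exp(2*I*pi/5)) + 1*(exp(-4*I*pi/5))*conj(exp(4*I*pi/5)) + 1*(exp(4*I*pi/5))*conj(exp(-4*I*pi/5)) + 1*(exp(2*I*pi/5))*conj(exp(-2*I*pi/5))]
      = (1/5)[(1) + (exp(-4*I*pi/5)) + (exp(2*I*pi/5)) + (exp(-2*I*pi/5)) + (exp(4*I*pi/5))] = 0/5 = 0
  <chi_4*chi_0, chi_2> = (1/5)[1*(1)*conj(1) + 1*(exp(-2*I*pi/5))*conj(exp(4*I*pi/5)) + 1*(exp(-4*I*pi/5))*conj(exp(-2*I*pi/5)) + 1*(exp(4*I*pi/5))*conj(exp(2*I*pi/5)) + 1*(exp(2*I*pi/5))*conj(exp(-4*I*pi/5))]
      = (1/5)[(1) + (exp(4*I*pi/5)) + (exp(-2*I*pi/5)) + (exp(2*I*pi/5)) + (exp(-4*I*pi/5))] = 0/5 = 0
  <chi_4*chi_0, chi_3> = (1/5)[1*(1)*conj(1) + 1*(exp(-2*I*pi/5))*conj(exp(-4*I*pi/5)) + 1*(exp(-4*I*pi/5))*conj(exp(2*I*pi/5)) + 1*(exp(4*I*pi/5))*conj(exp(-2*I*pi/5)) + 1*(exp(2*I*pi/5))*conj(exp(4*I*pi/5))]
      = (1/5)[(1) + (exp(2*I*pi/5)) + (exp(4*I*pi/5)) + (exp(-4*I*pi/5)) + (exp(-2*I*pi/5))] = 0/5 = 0
  <chi_4*chi_0, chi_4> = (1/5)[1*(1)*conj(1) + 1*(exp(-2*I*pi/5))*conj(exp(-2*I*pi/5)) + 1*(exp(-4*I*pi/5))*conj(exp(-4*I*pi/5)) + 1*(exp(4*I*pi/5))*conj(exp(4*I*pi/5)) + 1*(exp(2*I*pi/5))*conj(exp(2*I*pi/5))]
      = (1/5)[(1) + (1) + (1) + (1) + (1)] = 5/5 = 1
(Exp terms are combined using exp(i*s)*conj(exp(i*t)) = exp(i*(s-t)), and sums of them are collapsed using the identity that for every m > 1 the m distinct m-th roots of unity sum to 0, e.g. 1 + exp(2*I*pi/3) + exp(-2*I*pi/3) = 0.)
Hence the multiplicities are chi_4: 1. Dimension check: dim(chi_4)*dim(chi_0) = 1*1 = 1 and sum (mult * dim) = 1*1 = 1.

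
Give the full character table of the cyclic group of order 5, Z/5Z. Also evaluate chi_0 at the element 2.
Character table of Z/5Z (irreps indexed chi_0,...,chi_4 with chi_k(m) = zeta_5^(k*m), zeta_5 = exp(2*pi*i/5)):
  irrep \ class  {0} (size 1)  {1} (size 1)    {2} (size 1)    {3} (size 1)    {4} (size 1)  
  chi_0          1             1               1               1               1             
  chi_1          1             exp(2*I*pi/5)   exp(4*I*pi/5)   exp(-4*I*pi/5)  exp(-2*I*pi/5)
  chi_2          1             exp(4*I*pi/5)   exp(-2*I*pi/5)  exp(2*I*pi/5)   exp(-4*I*pi/5)
  chi_3          1             exp(-4*I*pi/5)  exp(2*I*pi/5)   exp(-2*I*pi/5)  exp(4*I*pi/5) 
  chi_4          1             exp(-2*I*pi/5)  exp(-4*I*pi/5)  exp(4*I*pi/5)   exp(2*I*pi/5) 

Spot check: chi_0(2) = zeta_5^(0*2) = zeta_5^0 = 1.

Z/5Z is abelian, so all 5 irreducible complex representations are 1-dimensional. They are given by chi_k(m) = zeta_5^(k*m) for k = 0,...,4. Row orthogonality: sum_m chi_k(m) conj(chi_l(m)) = 5 * [k = l].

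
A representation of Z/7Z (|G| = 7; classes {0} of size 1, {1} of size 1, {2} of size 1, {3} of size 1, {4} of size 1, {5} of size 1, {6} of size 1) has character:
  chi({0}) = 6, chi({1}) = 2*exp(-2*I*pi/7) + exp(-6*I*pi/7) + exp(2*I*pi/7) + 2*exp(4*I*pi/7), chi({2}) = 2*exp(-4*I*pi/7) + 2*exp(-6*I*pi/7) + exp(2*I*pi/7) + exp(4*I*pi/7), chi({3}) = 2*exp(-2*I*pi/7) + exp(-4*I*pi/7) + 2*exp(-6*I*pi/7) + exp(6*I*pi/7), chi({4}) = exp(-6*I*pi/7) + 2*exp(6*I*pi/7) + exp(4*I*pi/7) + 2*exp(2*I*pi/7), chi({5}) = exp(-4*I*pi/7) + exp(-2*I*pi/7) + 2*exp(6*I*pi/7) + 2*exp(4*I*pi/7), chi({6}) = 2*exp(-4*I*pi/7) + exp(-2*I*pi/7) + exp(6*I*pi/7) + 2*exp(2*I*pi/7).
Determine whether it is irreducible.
Not irreducible (reducible): <chi, chi> = 10 > 1.

<chi, chi> = (1/|G|) sum_C |C| * |chi(C)|^2 = (1/7)[1*|6|^2 + 1*|2*exp(-2*I*pi/7) + exp(-6*I*pi/7) + exp(2*I*pi/7) + 2*exp(4*I*pi/7)|^2 + 1*|2*exp(-4*I*pi/7) + 2*exp(-6*I*pi/7) + exp(2*I*pi/7) + exp(4*I*pi/7)|^2 + 1*|2*exp(-2*I*pi/7) + exp(-4*I*pi/7) + 2*exp(-6*I*pi/7) + exp(6*I*pi/7)|^2 + 1*|exp(-6*I*pi/7) + 2*exp(6*I*pi/7) + exp(4*I*pi/7) + 2*exp(2*I*pi/7)|^2 + 1*|exp(-4*I*pi/7) + exp(-2*I*pi/7) + 2*exp(6*I*pi/7) + 2*exp(4*I*pi/7)|^2 + 1*|2*exp(-4*I*pi/7) + exp(-2*I*pi/7) + exp(6*I*pi/7) + 2*exp(2*I*pi/7)|^2]
  = (1/7)[(36) + (10 + 6*exp(-4*I*pi/7) + 5*exp(-6*I*pi/7) + 2*exp(-2*I*pi/7) + 2*exp(2*I*pi/7) + 5*exp(6*I*pi/7) + 6*exp(4*I*pi/7)) + (10 + 5*exp(-2*I*pi/7) + 6*exp(-6*I*pi/7) + 2*exp(-4*I*pi/7) + 2*exp(4*I*pi/7) + 6*exp(6*I*pi/7) + 5*exp(2*I*pi/7)) + (10 + 5*exp(-4*I*pi/7) + 6*exp(-2*I*pi/7) + 2*exp(-6*I*pi/7) + 2*exp(6*I*pi/7) + 6*exp(2*I*pi/7) + 5*exp(4*I*pi/7)) + (10 + 5*exp(-4*I*pi/7) + 6*exp(-2*I*pi/7) + 2*exp(-6*I*pi/7) + 2*exp(6*I*pi/7) + 6*exp(2*I*pi/7) + 5*exp(4*I*pi/7)) + (10 + 5*exp(-2*I*pi/7) + 6*exp(-6*I*pi/7) + 2*exp(-4*I*pi/7) + 2*exp(4*I*pi/7) + 6*exp(6*I*pi/7) + 5*exp(2*I*pi/7)) + (10 + 6*exp(-4*I*pi/7) + 5*exp(-6*I*pi/7) + 2*exp(-2*I*pi/7) + 2*exp(2*I*pi/7) + 5*exp(6*I*pi/7) + 6*exp(4*I*pi/7))] = 70/7 = 10.
(Exp terms are combined using exp(i*s)*conj(exp(i*t)) = exp(i*(s-t)), and sums of them are collapsed using the identity that for every m > 1 the m distinct m-th roots of unity sum to 0, e.g. 1 + exp(2*I*pi/3) + exp(-2*I*pi/3) = 0.)
A character is irreducible iff <chi, chi> = 1, so this representation is reducible.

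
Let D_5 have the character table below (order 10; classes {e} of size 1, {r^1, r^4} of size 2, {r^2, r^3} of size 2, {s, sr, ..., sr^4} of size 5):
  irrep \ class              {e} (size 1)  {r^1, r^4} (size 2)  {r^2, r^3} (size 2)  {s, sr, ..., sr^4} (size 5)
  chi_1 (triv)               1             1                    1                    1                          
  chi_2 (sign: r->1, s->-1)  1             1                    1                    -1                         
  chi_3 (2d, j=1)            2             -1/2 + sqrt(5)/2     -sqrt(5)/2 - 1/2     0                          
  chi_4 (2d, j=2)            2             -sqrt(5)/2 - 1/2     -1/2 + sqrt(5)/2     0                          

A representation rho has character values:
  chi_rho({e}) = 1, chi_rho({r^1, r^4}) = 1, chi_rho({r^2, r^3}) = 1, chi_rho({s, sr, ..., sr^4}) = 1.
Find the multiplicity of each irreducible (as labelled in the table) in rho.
Multiplicities: chi_1: 1, chi_2: 0, chi_3: 0, chi_4: 0.

Reasoning: Use <chi_rho, chi> = (1/|G|) sum_C |C| * chi_rho(C) * conj(chi(C)) with |G| = 10 for each irreducible chi in the table:
  <chi_rho, chi_1> = (1/10)[1*(1)*conj(1) + 2*(1)*conj(1) + 2*(1)*conj(1) + 5*(1)*conj(1)]
      = (1/10)[(1) + (2) + (2) + (5)] = 10/10 = 1
  <chi_rho, chi_2> = (1/10)[1*(1)*conj(1) + 2*(1)*conj(1) + 2*(1)*conj(1) + 5*(1)*conj(-1)]
      = (1/10)[(1) + (2) + (2) + (-5)] = 0/10 = 0
  <chi_rho, chi_3> = (1/10)[1*(1)*conj(2) + 2*(1)*conj(-1/2 + sqrt(5)/2) + 2*(1)*conj(-sqrt(5)/2 - 1/2) + 5*(1)*conj(0)]
      = (1/10)[(2) + (-1 + sqrt(5)) + (-sqrt(5) - 1) + (0)] = 0/10 = 0
  <chi_rho, chi_4> = (1/10)[1*(1)*conj(2) + 2*(1)*conj(-sqrt(5)/2 - 1/2) + 2*(1)*conj(-1/2 + sqrt(5)/2) + 5*(1)*conj(0)]
      = (1/10)[(2) + (-sqrt(5) - 1) + (-1 + sqrt(5)) + (0)] = 0/10 = 0
Dimension check: dim(rho) = sum (mult * dim) = 1*1 + 0*1 + 0*2 + 0*2 = 1 = chi_rho(e) = 1.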